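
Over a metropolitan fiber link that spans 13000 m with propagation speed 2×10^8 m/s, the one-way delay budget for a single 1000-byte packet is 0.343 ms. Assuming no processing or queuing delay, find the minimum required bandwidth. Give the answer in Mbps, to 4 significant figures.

L = 8000 bits.
Propagation delay = 13000 / 200000000 = 0.065 ms.
Transmission budget = 0.343 − 0.065 = 0.278 ms.
R ≥ L / t_tx = 8000 bits / 0.000278 s = 28.78 Mbps.

28.78 Mbps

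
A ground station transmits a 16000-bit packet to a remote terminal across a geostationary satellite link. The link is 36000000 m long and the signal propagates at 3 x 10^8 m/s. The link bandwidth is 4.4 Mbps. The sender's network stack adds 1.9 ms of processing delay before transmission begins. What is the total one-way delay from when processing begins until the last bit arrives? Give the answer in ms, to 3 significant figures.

Transmission delay = L/R = 16000 / 4400000 = 3.63636 ms.
Propagation delay = d/s = 36000000 m / 300000000 m/s = 120 ms.
Plus processing delay 1.9 ms = 1.9 ms.
Total = 126 ms.

126 ms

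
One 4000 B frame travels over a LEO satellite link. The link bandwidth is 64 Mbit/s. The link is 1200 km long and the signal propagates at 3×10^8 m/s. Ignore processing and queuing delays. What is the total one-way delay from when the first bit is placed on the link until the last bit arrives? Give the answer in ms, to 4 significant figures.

L = 4000 × 8 = 32000 bits.
Transmission delay = L/R = 32000 / 64000000 = 0.5 ms.
Propagation delay = d/s = 1200000 m / 300000000 m/s = 4 ms.
Total = 4.500 ms.

4.500 ms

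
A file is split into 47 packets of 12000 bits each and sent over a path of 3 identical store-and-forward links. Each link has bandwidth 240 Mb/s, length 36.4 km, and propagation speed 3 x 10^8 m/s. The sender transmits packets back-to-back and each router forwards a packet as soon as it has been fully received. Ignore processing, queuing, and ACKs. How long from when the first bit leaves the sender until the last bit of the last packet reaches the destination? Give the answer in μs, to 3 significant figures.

Per-hop transmission t_tx = L/R = 12000/240000000 = 50 μs.
Per-hop propagation t_prop = 36400/300000000 = 121.333 μs.
Pipeline fill: first packet needs 3·t_tx to clear all hops; remaining 46 packets each add one t_tx.
Total = (3+47-1)·t_tx + 3·t_prop = 49·50 + 3·121.333 = 2810 μs.

2810 μs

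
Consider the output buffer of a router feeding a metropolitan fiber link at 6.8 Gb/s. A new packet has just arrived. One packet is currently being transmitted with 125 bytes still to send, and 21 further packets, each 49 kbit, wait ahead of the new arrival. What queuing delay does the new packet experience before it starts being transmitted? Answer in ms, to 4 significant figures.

0.1515 ms

Each queued packet: L/R = 49000/6800000000 = 0.00720588 ms.
21 queued → 0.151324 ms.
Plus remaining 1000 bits of current packet: 0.000147059 ms.
Queuing delay = 0.1515 ms.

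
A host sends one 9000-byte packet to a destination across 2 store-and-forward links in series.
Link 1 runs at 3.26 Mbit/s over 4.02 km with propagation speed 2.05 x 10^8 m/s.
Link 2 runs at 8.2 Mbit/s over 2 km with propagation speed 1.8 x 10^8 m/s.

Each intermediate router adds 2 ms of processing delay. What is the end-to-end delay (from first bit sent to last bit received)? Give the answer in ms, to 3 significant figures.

L = 9000 × 8 = 72000 bits.
Transmission delays (L/R per hop): 22.0859, 8.78049 ms; sum = 30.8664 ms.
Propagation delays (d/s per hop): 0.0196098, 0.0111111 ms; sum = 0.0307209 ms.
Processing at 1 router(s): 1 × 2 ms = 2 ms.
End-to-end = 32.9 ms.

32.9 ms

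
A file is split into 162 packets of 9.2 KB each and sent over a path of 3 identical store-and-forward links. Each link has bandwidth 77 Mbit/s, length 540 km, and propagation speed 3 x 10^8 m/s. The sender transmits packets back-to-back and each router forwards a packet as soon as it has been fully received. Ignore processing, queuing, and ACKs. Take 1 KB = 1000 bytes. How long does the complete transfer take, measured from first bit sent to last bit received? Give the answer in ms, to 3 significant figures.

Per-hop transmission t_tx = L/R = 73600/77000000 = 0.955844 ms.
Per-hop propagation t_prop = 540000/300000000 = 1.8 ms.
Pipeline fill: first packet needs 3·t_tx to clear all hops; remaining 161 packets each add one t_tx.
Total = (3+162-1)·t_tx + 3·t_prop = 164·0.955844 + 3·1.8 = 162 ms.

162 ms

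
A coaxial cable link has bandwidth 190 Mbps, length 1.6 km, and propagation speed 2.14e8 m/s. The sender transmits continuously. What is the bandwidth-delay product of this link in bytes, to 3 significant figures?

Propagation delay = 1600 / 214000000 = 7.47664e-06 s.
BDP = R × t_prop = 190000000 × 7.47664e-06 = 1420.56 bits.
In bytes: 1420.56/8 = 178 bytes.

178 bytes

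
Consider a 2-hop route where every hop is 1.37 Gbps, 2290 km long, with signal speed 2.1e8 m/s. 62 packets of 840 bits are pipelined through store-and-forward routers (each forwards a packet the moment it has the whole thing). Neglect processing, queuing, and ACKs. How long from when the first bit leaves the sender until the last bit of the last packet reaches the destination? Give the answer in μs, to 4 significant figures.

Per-hop transmission t_tx = L/R = 840/1370000000 = 0.613139 μs.
Per-hop propagation t_prop = 2290000/210000000 = 10904.8 μs.
Pipeline fill: first packet needs 2·t_tx to clear all hops; remaining 61 packets each add one t_tx.
Total = (2+62-1)·t_tx + 2·t_prop = 63·0.613139 + 2·10904.8 = 21850 μs.

21850 μs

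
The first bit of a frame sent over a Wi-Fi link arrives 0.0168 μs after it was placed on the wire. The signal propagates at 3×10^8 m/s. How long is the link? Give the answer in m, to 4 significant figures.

5.040 m

d = s × t_prop = 300000000 × 1.68e-08 = 5.040 m.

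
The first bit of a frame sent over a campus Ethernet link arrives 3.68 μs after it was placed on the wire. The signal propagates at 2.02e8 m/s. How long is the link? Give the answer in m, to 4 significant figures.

d = s × t_prop = 202000000 × 3.68e-06 = 743.4 m.

743.4 m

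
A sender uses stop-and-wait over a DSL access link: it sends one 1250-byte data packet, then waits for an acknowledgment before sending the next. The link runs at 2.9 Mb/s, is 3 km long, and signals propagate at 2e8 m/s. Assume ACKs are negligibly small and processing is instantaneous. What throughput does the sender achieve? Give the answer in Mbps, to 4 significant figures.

2.875 Mbps

t_tx = L/R = 10000/2900000 = 0.00344828 s.
t_prop = 3000/200000000 = 1.5e-05 s; RTT = 3e-05 s.
Cycle = t_tx + RTT = 0.00347828 s.
Throughput = L / cycle = 10000 / 0.00347828 = 2.875 Mbps.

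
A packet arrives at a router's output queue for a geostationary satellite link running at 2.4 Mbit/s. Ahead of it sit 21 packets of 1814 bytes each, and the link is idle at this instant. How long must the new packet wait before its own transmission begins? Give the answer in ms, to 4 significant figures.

127.0 ms

Each queued packet: L/R = 14512/2400000 = 6.04667 ms.
21 queued → 126.98 ms.
Queuing delay = 127.0 ms.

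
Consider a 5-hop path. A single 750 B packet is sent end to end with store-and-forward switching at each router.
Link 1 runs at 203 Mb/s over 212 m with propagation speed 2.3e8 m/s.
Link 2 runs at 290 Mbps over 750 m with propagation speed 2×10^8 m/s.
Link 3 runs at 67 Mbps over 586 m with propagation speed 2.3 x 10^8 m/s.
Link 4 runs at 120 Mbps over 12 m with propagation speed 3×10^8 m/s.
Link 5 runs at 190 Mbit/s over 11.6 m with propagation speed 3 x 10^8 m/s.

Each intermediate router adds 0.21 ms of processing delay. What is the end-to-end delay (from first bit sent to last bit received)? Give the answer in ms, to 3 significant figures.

L = 750 × 8 = 6000 bits.
Transmission delays (L/R per hop): 0.0295567, 0.0206897, 0.0895522, 0.05, 0.0315789 ms; sum = 0.221377 ms.
Propagation delays (d/s per hop): 0.000921739, 0.00375, 0.00254783, 4e-05, 3.86667e-05 ms; sum = 0.00729823 ms.
Processing at 4 router(s): 4 × 0.21 ms = 0.84 ms.
End-to-end = 1.07 ms.

1.07 ms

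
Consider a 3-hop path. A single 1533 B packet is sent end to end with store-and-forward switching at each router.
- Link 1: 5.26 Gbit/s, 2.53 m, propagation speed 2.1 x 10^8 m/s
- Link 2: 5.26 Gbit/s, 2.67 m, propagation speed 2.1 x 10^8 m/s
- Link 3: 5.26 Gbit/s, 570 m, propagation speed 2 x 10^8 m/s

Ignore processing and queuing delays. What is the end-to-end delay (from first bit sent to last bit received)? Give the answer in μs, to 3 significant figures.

9.87 μs

L = 1533 × 8 = 12264 bits.
Transmission delay per hop = L/R = 12264/5260000000 = 2.33156 μs; 3 hops → 6.99468 μs.
Propagation delays (d/s per hop): 0.0120476, 0.0127143, 2.85 μs; sum = 2.87476 μs.
End-to-end = 9.87 μs.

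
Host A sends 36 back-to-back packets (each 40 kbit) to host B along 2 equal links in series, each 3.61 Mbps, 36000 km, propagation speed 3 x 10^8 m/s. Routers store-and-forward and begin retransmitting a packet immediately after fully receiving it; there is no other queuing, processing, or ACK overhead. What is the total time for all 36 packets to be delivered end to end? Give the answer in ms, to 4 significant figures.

650.0 ms

Per-hop transmission t_tx = L/R = 40000/3610000 = 11.0803 ms.
Per-hop propagation t_prop = 36000000/300000000 = 120 ms.
Pipeline fill: first packet needs 2·t_tx to clear all hops; remaining 35 packets each add one t_tx.
Total = (2+36-1)·t_tx + 2·t_prop = 37·11.0803 + 2·120 = 650.0 ms.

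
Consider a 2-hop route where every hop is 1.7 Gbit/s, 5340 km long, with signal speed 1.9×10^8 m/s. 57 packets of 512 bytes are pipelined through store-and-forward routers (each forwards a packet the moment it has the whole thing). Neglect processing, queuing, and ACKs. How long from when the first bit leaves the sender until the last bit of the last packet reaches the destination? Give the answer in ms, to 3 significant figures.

Per-hop transmission t_tx = L/R = 4096/1700000000 = 0.00240941 ms.
Per-hop propagation t_prop = 5340000/190000000 = 28.1053 ms.
Pipeline fill: first packet needs 2·t_tx to clear all hops; remaining 56 packets each add one t_tx.
Total = (2+57-1)·t_tx + 2·t_prop = 58·0.00240941 + 2·28.1053 = 56.4 ms.

56.4 ms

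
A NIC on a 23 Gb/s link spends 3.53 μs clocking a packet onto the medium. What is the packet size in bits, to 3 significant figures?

L = R × t_tx = 23000000000 b/s × 3.53e-06 s = 81190 bits.

81200 bits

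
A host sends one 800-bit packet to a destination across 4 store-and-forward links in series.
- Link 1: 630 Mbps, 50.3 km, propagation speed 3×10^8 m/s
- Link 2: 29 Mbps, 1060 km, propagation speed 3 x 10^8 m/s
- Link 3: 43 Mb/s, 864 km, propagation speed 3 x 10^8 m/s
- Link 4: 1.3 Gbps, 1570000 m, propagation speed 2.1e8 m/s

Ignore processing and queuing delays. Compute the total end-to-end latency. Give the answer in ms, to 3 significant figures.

14.1 ms

Transmission delays (L/R per hop): 0.00126984, 0.0275862, 0.0186047, 0.000615385 ms; sum = 0.0480761 ms.
Propagation delays (d/s per hop): 0.167667, 3.53333, 2.88, 7.47619 ms; sum = 14.0572 ms.
End-to-end = 14.1 ms.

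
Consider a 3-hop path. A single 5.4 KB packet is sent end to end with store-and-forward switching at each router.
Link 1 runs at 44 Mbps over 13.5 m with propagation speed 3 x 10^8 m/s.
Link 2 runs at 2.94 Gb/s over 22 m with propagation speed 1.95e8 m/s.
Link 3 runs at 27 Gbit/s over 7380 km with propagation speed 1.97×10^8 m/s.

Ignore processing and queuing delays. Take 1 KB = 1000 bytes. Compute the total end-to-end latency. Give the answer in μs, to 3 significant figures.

L = 43200 bits.
Transmission delays (L/R per hop): 981.818, 14.6939, 1.6 μs; sum = 998.112 μs.
Propagation delays (d/s per hop): 0.045, 0.112821, 37461.9 μs; sum = 37462.1 μs.
End-to-end = 38500 μs.

38500 μs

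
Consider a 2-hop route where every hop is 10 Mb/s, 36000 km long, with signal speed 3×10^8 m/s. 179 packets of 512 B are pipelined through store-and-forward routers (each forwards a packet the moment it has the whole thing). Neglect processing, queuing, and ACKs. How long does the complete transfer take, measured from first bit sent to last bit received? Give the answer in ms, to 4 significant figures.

313.7 ms

Per-hop transmission t_tx = L/R = 4096/10000000 = 0.4096 ms.
Per-hop propagation t_prop = 36000000/300000000 = 120 ms.
Pipeline fill: first packet needs 2·t_tx to clear all hops; remaining 178 packets each add one t_tx.
Total = (2+179-1)·t_tx + 2·t_prop = 180·0.4096 + 2·120 = 313.7 ms.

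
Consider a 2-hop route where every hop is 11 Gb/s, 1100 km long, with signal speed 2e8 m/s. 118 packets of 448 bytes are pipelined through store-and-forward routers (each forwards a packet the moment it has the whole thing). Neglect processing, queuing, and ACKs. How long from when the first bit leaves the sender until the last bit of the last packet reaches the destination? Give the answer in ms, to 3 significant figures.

Per-hop transmission t_tx = L/R = 3584/11000000000 = 0.000325818 ms.
Per-hop propagation t_prop = 1100000/200000000 = 5.5 ms.
Pipeline fill: first packet needs 2·t_tx to clear all hops; remaining 117 packets each add one t_tx.
Total = (2+118-1)·t_tx + 2·t_prop = 119·0.000325818 + 2·5.5 = 11.0 ms.

11.0 ms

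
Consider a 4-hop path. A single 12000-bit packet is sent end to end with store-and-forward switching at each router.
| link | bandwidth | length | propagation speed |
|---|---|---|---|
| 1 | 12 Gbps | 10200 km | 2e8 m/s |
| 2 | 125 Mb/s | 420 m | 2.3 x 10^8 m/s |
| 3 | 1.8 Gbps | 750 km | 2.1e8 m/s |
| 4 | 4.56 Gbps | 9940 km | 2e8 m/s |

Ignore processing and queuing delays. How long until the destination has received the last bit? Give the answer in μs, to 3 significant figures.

Transmission delays (L/R per hop): 1, 96, 6.66667, 2.63158 μs; sum = 106.298 μs.
Propagation delays (d/s per hop): 51000, 1.82609, 3571.43, 49700 μs; sum = 104273 μs.
End-to-end = 104000 μs.

104000 μs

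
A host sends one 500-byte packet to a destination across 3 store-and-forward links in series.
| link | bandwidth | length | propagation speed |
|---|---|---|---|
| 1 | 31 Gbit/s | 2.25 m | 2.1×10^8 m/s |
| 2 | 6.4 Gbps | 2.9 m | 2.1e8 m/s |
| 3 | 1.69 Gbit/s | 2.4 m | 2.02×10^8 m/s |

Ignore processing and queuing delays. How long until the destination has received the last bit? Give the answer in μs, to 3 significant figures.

3.16 μs

L = 500 × 8 = 4000 bits.
Transmission delays (L/R per hop): 0.129032, 0.625, 2.36686 μs; sum = 3.1209 μs.
Propagation delays (d/s per hop): 0.0107143, 0.0138095, 0.0118812 μs; sum = 0.036405 μs.
End-to-end = 3.16 μs.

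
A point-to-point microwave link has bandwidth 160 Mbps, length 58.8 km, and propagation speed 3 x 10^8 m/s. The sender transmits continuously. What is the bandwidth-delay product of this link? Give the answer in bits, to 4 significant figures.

31360 bits

Propagation delay = 58800 / 300000000 = 0.000196 s.
BDP = R × t_prop = 160000000 × 0.000196 = 31360 bits.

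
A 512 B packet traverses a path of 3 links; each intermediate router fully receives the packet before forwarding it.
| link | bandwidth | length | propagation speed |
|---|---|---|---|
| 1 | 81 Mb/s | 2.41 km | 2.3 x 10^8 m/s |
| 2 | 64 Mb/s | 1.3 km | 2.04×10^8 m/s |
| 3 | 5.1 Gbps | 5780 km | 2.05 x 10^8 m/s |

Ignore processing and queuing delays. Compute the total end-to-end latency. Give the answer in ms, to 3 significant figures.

L = 512 × 8 = 4096 bits.
Transmission delays (L/R per hop): 0.0505679, 0.064, 0.000803137 ms; sum = 0.115371 ms.
Propagation delays (d/s per hop): 0.0104783, 0.00637255, 28.1951 ms; sum = 28.212 ms.
End-to-end = 28.3 ms.

28.3 ms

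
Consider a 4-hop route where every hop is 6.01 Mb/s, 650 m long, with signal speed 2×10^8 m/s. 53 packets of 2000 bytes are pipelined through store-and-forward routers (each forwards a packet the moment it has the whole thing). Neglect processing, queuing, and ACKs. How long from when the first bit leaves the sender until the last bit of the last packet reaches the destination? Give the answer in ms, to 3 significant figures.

Per-hop transmission t_tx = L/R = 16000/6010000 = 2.66223 ms.
Per-hop propagation t_prop = 650/200000000 = 0.00325 ms.
Pipeline fill: first packet needs 4·t_tx to clear all hops; remaining 52 packets each add one t_tx.
Total = (4+53-1)·t_tx + 4·t_prop = 56·2.66223 + 4·0.00325 = 149 ms.

149 ms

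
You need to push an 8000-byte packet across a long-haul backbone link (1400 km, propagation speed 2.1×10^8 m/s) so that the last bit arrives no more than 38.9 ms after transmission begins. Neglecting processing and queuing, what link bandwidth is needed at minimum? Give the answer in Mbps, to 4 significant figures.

L = 64000 bits.
Propagation delay = 1400000 / 210000000 = 6.66667 ms.
Transmission budget = 38.9 − 6.66667 = 32.2333 ms.
R ≥ L / t_tx = 64000 bits / 0.0322333 s = 1.986 Mbps.

1.986 Mbps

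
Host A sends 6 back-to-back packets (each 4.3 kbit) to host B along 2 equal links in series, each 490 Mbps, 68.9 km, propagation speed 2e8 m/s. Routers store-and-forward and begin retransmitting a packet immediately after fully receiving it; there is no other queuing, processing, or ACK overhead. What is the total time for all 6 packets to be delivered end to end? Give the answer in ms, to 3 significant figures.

0.750 ms

Per-hop transmission t_tx = L/R = 4300/490000000 = 0.00877551 ms.
Per-hop propagation t_prop = 68900/200000000 = 0.3445 ms.
Pipeline fill: first packet needs 2·t_tx to clear all hops; remaining 5 packets each add one t_tx.
Total = (2+6-1)·t_tx + 2·t_prop = 7·0.00877551 + 2·0.3445 = 0.750 ms.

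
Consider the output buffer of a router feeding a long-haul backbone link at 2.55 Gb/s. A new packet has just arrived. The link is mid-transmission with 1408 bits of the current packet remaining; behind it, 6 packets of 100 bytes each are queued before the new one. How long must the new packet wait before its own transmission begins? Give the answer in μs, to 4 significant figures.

Each queued packet: L/R = 800/2550000000 = 0.313725 μs.
6 queued → 1.88235 μs.
Plus remaining 1408 bits of current packet: 0.552157 μs.
Queuing delay = 2.435 μs.

2.435 μs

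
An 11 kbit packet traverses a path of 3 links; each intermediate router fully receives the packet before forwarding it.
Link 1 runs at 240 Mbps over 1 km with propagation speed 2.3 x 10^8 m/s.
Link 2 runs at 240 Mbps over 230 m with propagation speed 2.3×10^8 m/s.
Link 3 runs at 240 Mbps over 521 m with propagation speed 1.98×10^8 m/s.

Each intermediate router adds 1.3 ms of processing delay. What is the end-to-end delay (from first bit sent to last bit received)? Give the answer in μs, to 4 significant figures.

2745 μs

L = 11000 bits.
Transmission delay per hop = L/R = 11000/240000000 = 45.8333 μs; 3 hops → 137.5 μs.
Propagation delays (d/s per hop): 4.34783, 1, 2.63131 μs; sum = 7.97914 μs.
Processing at 2 router(s): 2 × 1.3 ms = 2600 μs.
End-to-end = 2745 μs.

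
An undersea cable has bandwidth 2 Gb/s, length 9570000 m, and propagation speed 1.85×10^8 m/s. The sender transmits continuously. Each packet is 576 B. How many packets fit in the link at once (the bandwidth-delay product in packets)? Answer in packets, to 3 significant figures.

22500 packets

Propagation delay = 9570000 / 185000000 = 0.0517297 s.
BDP = R × t_prop = 2000000000 × 0.0517297 = 103459000 bits.
In packets of 4608 bits: 22500 packets.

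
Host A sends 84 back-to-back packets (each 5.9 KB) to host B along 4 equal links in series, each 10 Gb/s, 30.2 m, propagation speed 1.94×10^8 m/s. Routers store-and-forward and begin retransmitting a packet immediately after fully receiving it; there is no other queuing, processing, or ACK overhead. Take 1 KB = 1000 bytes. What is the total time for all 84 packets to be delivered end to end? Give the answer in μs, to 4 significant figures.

411.3 μs

Per-hop transmission t_tx = L/R = 47200/10000000000 = 4.72 μs.
Per-hop propagation t_prop = 30.2/194000000 = 0.15567 μs.
Pipeline fill: first packet needs 4·t_tx to clear all hops; remaining 83 packets each add one t_tx.
Total = (4+84-1)·t_tx + 4·t_prop = 87·4.72 + 4·0.15567 = 411.3 μs.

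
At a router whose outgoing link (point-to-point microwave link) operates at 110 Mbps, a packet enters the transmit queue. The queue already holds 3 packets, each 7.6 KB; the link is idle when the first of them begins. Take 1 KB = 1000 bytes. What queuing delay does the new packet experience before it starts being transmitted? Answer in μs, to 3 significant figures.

1660 μs

Each queued packet: L/R = 60800/110000000 = 552.727 μs.
3 queued → 1658.18 μs.
Queuing delay = 1660 μs.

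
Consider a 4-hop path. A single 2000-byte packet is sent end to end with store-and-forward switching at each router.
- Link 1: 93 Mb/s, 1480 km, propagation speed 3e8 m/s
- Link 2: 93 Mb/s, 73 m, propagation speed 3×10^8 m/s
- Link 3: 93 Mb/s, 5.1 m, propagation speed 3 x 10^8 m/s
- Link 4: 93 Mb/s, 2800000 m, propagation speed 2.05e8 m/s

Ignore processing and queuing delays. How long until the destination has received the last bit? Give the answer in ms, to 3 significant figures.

19.3 ms

L = 2000 × 8 = 16000 bits.
Transmission delay per hop = L/R = 16000/93000000 = 0.172043 ms; 4 hops → 0.688172 ms.
Propagation delays (d/s per hop): 4.93333, 0.000243333, 1.7e-05, 13.6585 ms; sum = 18.5921 ms.
End-to-end = 19.3 ms.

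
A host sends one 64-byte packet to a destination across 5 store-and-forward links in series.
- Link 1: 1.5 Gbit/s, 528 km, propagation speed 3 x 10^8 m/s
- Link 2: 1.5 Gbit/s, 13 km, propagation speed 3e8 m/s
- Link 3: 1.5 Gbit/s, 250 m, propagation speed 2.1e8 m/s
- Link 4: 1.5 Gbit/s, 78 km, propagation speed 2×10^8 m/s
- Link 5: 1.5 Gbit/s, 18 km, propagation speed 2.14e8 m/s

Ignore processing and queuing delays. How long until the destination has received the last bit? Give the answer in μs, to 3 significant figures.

2280 μs

L = 64 × 8 = 512 bits.
Transmission delay per hop = L/R = 512/1500000000 = 0.341333 μs; 5 hops → 1.70667 μs.
Propagation delays (d/s per hop): 1760, 43.3333, 1.19048, 390, 84.1121 μs; sum = 2278.64 μs.
End-to-end = 2280 μs.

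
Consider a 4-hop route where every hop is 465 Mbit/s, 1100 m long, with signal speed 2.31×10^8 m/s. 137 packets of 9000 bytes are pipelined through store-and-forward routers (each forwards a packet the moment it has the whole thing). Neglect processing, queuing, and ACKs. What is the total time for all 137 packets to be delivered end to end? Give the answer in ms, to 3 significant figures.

Per-hop transmission t_tx = L/R = 72000/465000000 = 0.154839 ms.
Per-hop propagation t_prop = 1100/231000000 = 0.0047619 ms.
Pipeline fill: first packet needs 4·t_tx to clear all hops; remaining 136 packets each add one t_tx.
Total = (4+137-1)·t_tx + 4·t_prop = 140·0.154839 + 4·0.0047619 = 21.7 ms.

21.7 ms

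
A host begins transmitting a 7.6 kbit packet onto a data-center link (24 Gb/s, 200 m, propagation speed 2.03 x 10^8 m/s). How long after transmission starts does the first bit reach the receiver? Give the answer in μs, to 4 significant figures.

0.9852 μs

First bit experiences only propagation delay: d/s = 200/2.03e+08 = 0.9852 μs.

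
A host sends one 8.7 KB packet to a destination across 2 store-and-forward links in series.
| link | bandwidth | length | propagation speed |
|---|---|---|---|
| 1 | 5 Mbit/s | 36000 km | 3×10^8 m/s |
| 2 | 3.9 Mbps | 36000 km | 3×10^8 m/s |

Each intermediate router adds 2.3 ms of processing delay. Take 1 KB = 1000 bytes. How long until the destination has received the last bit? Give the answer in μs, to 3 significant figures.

274000 μs

L = 69600 bits.
Transmission delays (L/R per hop): 13920, 17846.2 μs; sum = 31766.2 μs.
Propagation delays (d/s per hop): 120000, 120000 μs; sum = 240000 μs.
Processing at 1 router(s): 1 × 2.3 ms = 2300 μs.
End-to-end = 274000 μs.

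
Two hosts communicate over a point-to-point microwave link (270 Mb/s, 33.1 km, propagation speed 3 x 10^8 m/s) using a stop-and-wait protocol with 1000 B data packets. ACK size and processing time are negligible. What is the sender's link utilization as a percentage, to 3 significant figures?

11.8 %

t_tx = L/R = 8000/270000000 = 2.96296e-05 s.
t_prop = 33100/300000000 = 0.000110333 s; RTT = 0.000220667 s.
Cycle = t_tx + RTT = 0.000250296 s.
Utilization = t_tx / cycle = 2.96296e-05/0.000250296 = 11.8 %.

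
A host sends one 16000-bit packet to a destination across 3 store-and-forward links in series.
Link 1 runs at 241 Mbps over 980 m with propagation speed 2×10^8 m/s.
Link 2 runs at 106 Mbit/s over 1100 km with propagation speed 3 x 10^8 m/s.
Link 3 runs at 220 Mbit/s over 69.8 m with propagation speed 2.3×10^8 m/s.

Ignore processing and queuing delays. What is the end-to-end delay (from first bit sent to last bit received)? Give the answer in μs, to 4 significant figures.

Transmission delays (L/R per hop): 66.39, 150.943, 72.7273 μs; sum = 290.061 μs.
Propagation delays (d/s per hop): 4.9, 3666.67, 0.303478 μs; sum = 3671.87 μs.
End-to-end = 3962 μs.

3962 μs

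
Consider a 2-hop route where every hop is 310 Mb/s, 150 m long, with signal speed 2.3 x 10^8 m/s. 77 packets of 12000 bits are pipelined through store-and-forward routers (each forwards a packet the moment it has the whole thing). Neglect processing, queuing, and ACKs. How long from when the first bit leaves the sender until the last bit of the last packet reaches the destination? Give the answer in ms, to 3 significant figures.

Per-hop transmission t_tx = L/R = 12000/310000000 = 0.0387097 ms.
Per-hop propagation t_prop = 150/2.3e+08 = 0.000652174 ms.
Pipeline fill: first packet needs 2·t_tx to clear all hops; remaining 76 packets each add one t_tx.
Total = (2+77-1)·t_tx + 2·t_prop = 78·0.0387097 + 2·0.000652174 = 3.02 ms.

3.02 ms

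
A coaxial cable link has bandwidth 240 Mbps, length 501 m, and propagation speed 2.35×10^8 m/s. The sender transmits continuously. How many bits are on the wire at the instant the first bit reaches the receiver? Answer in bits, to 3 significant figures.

Propagation delay = 501 / 235000000 = 2.13191e-06 s.
BDP = R × t_prop = 240000000 × 2.13191e-06 = 511.66 bits.

512 bits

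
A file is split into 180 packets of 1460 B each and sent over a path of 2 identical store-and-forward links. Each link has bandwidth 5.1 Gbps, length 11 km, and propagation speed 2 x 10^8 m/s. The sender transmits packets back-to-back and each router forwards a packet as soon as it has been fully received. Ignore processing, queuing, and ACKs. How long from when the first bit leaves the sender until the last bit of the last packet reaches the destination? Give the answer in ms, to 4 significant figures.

0.5245 ms

Per-hop transmission t_tx = L/R = 11680/5100000000 = 0.0022902 ms.
Per-hop propagation t_prop = 11000/200000000 = 0.055 ms.
Pipeline fill: first packet needs 2·t_tx to clear all hops; remaining 179 packets each add one t_tx.
Total = (2+180-1)·t_tx + 2·t_prop = 181·0.0022902 + 2·0.055 = 0.5245 ms.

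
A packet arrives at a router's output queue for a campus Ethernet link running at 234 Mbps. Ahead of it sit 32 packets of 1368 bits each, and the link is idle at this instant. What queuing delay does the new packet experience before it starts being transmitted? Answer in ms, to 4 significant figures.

Each queued packet: L/R = 1368/234000000 = 0.00584615 ms.
32 queued → 0.187077 ms.
Queuing delay = 0.1871 ms.

0.1871 ms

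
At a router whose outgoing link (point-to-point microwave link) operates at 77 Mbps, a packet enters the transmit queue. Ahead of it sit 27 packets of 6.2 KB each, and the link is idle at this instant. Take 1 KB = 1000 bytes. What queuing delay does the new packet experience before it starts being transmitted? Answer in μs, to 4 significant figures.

17390 μs

Each queued packet: L/R = 49600/77000000 = 644.156 μs.
27 queued → 17392.2 μs.
Queuing delay = 17390 μs.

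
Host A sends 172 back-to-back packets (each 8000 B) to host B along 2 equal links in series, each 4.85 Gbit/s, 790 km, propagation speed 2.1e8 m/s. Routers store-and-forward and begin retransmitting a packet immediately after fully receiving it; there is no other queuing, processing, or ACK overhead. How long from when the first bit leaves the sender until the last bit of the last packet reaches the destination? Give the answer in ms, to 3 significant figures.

9.81 ms

Per-hop transmission t_tx = L/R = 64000/4850000000 = 0.0131959 ms.
Per-hop propagation t_prop = 790000/210000000 = 3.7619 ms.
Pipeline fill: first packet needs 2·t_tx to clear all hops; remaining 171 packets each add one t_tx.
Total = (2+172-1)·t_tx + 2·t_prop = 173·0.0131959 + 2·3.7619 = 9.81 ms.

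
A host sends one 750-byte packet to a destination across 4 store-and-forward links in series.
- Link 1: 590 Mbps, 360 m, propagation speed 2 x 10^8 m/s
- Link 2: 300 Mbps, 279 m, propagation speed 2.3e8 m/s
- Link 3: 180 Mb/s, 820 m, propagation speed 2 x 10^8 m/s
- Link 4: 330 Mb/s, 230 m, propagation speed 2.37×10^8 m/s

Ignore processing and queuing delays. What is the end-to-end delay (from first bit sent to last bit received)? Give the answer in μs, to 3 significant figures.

89.8 μs

L = 750 × 8 = 6000 bits.
Transmission delays (L/R per hop): 10.1695, 20, 33.3333, 18.1818 μs; sum = 81.6846 μs.
Propagation delays (d/s per hop): 1.8, 1.21304, 4.1, 0.970464 μs; sum = 8.08351 μs.
End-to-end = 89.8 μs.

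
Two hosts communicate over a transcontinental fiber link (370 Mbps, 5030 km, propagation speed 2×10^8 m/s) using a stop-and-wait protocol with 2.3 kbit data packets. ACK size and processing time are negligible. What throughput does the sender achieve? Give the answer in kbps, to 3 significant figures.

t_tx = L/R = 2300/370000000 = 6.21622e-06 s.
t_prop = 5030000/200000000 = 0.02515 s; RTT = 0.0503 s.
Cycle = t_tx + RTT = 0.0503062 s.
Throughput = L / cycle = 2300 / 0.0503062 = 45.7 kbps.

45.7 kbps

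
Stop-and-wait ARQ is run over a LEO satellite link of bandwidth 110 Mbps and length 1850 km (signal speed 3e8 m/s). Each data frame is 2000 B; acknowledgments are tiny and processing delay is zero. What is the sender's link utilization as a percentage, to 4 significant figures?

1.166 %

t_tx = L/R = 16000/110000000 = 0.000145455 s.
t_prop = 1850000/300000000 = 0.00616667 s; RTT = 0.0123333 s.
Cycle = t_tx + RTT = 0.0124788 s.
Utilization = t_tx / cycle = 0.000145455/0.0124788 = 1.166 %.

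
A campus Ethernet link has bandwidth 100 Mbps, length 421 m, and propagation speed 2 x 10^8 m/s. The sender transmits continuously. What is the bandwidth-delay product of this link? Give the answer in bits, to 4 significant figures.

Propagation delay = 421 / 200000000 = 2.105e-06 s.
BDP = R × t_prop = 100000000 × 2.105e-06 = 210.5 bits.

210.5 bits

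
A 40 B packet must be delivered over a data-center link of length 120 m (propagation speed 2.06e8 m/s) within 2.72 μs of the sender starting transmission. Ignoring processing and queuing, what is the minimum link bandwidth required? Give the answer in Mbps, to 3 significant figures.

L = 320 bits.
Propagation delay = 120 / 206000000 = 0.582524 μs.
Transmission budget = 2.72 − 0.582524 = 2.13748 μs.
R ≥ L / t_tx = 320 bits / 2.13748e-06 s = 150 Mbps.

150 Mbps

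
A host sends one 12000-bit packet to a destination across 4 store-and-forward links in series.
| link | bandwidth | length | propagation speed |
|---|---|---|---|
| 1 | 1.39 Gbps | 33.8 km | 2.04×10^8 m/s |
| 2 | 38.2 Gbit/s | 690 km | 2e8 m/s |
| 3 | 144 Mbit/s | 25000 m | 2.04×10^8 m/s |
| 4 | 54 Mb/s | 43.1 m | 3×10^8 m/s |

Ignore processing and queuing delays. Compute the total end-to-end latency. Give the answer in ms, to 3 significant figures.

Transmission delays (L/R per hop): 0.00863309, 0.000314136, 0.0833333, 0.222222 ms; sum = 0.314503 ms.
Propagation delays (d/s per hop): 0.165686, 3.45, 0.122549, 0.000143667 ms; sum = 3.73838 ms.
End-to-end = 4.05 ms.

4.05 ms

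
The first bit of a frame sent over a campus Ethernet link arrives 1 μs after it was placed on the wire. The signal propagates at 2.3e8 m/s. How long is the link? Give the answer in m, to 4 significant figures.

230.0 m

d = s × t_prop = 2.3e+08 × 1e-06 = 230.0 m.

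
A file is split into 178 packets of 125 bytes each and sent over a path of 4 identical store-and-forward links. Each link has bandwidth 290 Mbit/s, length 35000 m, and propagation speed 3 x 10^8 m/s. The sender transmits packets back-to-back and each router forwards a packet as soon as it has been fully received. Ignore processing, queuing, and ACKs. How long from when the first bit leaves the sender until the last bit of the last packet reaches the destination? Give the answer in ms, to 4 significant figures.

Per-hop transmission t_tx = L/R = 1000/290000000 = 0.00344828 ms.
Per-hop propagation t_prop = 35000/300000000 = 0.116667 ms.
Pipeline fill: first packet needs 4·t_tx to clear all hops; remaining 177 packets each add one t_tx.
Total = (4+178-1)·t_tx + 4·t_prop = 181·0.00344828 + 4·0.116667 = 1.091 ms.

1.091 ms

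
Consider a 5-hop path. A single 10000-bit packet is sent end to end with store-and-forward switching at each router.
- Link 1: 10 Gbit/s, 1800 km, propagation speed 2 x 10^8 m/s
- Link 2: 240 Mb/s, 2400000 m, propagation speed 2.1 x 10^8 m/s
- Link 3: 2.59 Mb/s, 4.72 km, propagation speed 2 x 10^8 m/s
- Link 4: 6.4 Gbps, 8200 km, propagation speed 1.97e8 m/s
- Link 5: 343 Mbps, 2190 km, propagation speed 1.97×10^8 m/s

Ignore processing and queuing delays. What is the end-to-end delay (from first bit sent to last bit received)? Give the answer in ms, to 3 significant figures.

77.1 ms

Transmission delays (L/R per hop): 0.001, 0.0416667, 3.861, 0.0015625, 0.0291545 ms; sum = 3.93439 ms.
Propagation delays (d/s per hop): 9, 11.4286, 0.0236, 41.6244, 11.1168 ms; sum = 73.1933 ms.
End-to-end = 77.1 ms.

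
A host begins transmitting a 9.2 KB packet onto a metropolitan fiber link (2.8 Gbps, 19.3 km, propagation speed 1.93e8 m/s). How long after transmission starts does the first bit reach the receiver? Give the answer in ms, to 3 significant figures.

First bit experiences only propagation delay: d/s = 19300/193000000 = 0.100 ms.

0.100 ms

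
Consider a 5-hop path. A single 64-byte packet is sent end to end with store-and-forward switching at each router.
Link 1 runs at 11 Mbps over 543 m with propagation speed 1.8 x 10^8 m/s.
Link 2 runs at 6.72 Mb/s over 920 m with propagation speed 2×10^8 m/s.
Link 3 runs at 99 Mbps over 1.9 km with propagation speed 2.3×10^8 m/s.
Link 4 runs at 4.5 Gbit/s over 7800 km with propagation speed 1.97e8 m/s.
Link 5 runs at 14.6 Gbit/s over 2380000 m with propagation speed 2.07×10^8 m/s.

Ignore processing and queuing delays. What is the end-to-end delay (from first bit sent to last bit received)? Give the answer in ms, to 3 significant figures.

L = 64 × 8 = 512 bits.
Transmission delays (L/R per hop): 0.0465455, 0.0761905, 0.00517172, 0.000113778, 3.50685e-05 ms; sum = 0.128056 ms.
Propagation delays (d/s per hop): 0.00301667, 0.0046, 0.00826087, 39.5939, 11.4976 ms; sum = 51.1074 ms.
End-to-end = 51.2 ms.

51.2 ms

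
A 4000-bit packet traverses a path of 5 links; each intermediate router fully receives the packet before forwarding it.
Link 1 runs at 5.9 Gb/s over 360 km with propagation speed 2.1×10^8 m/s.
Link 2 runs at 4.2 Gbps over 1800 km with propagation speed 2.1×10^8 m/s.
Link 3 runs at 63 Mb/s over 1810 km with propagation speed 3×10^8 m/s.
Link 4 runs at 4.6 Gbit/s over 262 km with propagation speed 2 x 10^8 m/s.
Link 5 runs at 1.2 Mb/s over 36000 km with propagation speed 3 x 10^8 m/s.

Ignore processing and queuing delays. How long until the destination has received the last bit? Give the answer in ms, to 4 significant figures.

Transmission delays (L/R per hop): 0.000677966, 0.000952381, 0.0634921, 0.000869565, 3.33333 ms; sum = 3.39933 ms.
Propagation delays (d/s per hop): 1.71429, 8.57143, 6.03333, 1.31, 120 ms; sum = 137.629 ms.
End-to-end = 141.0 ms.

141.0 ms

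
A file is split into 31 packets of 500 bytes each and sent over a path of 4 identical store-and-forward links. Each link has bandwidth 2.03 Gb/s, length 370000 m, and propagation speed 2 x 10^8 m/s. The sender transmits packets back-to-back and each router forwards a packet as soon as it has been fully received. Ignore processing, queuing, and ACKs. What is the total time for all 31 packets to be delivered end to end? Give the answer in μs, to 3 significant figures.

7470 μs

Per-hop transmission t_tx = L/R = 4000/2.03e+09 = 1.97044 μs.
Per-hop propagation t_prop = 370000/200000000 = 1850 μs.
Pipeline fill: first packet needs 4·t_tx to clear all hops; remaining 30 packets each add one t_tx.
Total = (4+31-1)·t_tx + 4·t_prop = 34·1.97044 + 4·1850 = 7470 μs.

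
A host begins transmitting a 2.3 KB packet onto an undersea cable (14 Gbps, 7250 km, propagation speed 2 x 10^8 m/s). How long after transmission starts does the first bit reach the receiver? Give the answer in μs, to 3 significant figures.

36300 μs

First bit experiences only propagation delay: d/s = 7250000/200000000 = 36300 μs.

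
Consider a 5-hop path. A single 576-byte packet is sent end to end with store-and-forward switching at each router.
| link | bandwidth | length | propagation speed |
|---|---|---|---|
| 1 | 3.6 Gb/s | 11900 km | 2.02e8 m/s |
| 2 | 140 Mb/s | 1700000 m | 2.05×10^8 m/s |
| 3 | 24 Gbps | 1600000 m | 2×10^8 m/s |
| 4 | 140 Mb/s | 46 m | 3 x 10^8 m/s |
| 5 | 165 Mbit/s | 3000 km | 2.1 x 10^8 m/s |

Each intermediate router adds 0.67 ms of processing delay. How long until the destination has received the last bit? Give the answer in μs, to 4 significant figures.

92260 μs

L = 576 × 8 = 4608 bits.
Transmission delays (L/R per hop): 1.28, 32.9143, 0.192, 32.9143, 27.9273 μs; sum = 95.2278 μs.
Propagation delays (d/s per hop): 58910.9, 8292.68, 8000, 0.153333, 14285.7 μs; sum = 89489.4 μs.
Processing at 4 router(s): 4 × 0.67 ms = 2680 μs.
End-to-end = 92260 μs.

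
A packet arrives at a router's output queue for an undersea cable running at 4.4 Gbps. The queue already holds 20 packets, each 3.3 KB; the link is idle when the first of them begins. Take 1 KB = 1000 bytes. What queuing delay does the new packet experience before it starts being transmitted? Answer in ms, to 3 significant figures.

0.120 ms

Each queued packet: L/R = 26400/4400000000 = 0.006 ms.
20 queued → 0.12 ms.
Queuing delay = 0.120 ms.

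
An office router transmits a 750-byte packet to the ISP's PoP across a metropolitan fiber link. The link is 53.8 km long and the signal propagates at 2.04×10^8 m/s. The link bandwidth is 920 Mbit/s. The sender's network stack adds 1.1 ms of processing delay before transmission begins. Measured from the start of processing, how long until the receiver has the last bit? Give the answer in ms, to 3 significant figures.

L = 750 × 8 = 6000 bits.
Transmission delay = L/R = 6000 / 920000000 = 0.00652174 ms.
Propagation delay = d/s = 53800 m / 204000000 m/s = 0.263725 ms.
Plus processing delay 1.1 ms = 1.1 ms.
Total = 1.37 ms.

1.37 ms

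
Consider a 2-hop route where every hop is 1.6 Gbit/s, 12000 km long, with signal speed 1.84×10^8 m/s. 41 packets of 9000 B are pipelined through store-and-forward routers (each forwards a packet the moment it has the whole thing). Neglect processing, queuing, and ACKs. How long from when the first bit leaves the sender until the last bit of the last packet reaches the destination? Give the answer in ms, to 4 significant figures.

132.3 ms

Per-hop transmission t_tx = L/R = 72000/1600000000 = 0.045 ms.
Per-hop propagation t_prop = 12000000/184000000 = 65.2174 ms.
Pipeline fill: first packet needs 2·t_tx to clear all hops; remaining 40 packets each add one t_tx.
Total = (2+41-1)·t_tx + 2·t_prop = 42·0.045 + 2·65.2174 = 132.3 ms.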